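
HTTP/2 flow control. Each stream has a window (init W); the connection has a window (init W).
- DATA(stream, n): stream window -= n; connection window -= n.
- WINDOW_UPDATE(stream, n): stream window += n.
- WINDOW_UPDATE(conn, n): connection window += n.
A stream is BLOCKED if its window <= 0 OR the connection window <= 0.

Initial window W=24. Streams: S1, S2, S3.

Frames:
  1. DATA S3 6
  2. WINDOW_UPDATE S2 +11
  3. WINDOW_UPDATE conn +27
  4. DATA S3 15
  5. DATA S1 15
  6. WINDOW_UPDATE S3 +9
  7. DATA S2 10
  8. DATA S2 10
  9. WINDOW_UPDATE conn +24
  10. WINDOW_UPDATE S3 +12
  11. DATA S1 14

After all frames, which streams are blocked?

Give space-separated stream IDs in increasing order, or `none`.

Op 1: conn=18 S1=24 S2=24 S3=18 blocked=[]
Op 2: conn=18 S1=24 S2=35 S3=18 blocked=[]
Op 3: conn=45 S1=24 S2=35 S3=18 blocked=[]
Op 4: conn=30 S1=24 S2=35 S3=3 blocked=[]
Op 5: conn=15 S1=9 S2=35 S3=3 blocked=[]
Op 6: conn=15 S1=9 S2=35 S3=12 blocked=[]
Op 7: conn=5 S1=9 S2=25 S3=12 blocked=[]
Op 8: conn=-5 S1=9 S2=15 S3=12 blocked=[1, 2, 3]
Op 9: conn=19 S1=9 S2=15 S3=12 blocked=[]
Op 10: conn=19 S1=9 S2=15 S3=24 blocked=[]
Op 11: conn=5 S1=-5 S2=15 S3=24 blocked=[1]

Answer: S1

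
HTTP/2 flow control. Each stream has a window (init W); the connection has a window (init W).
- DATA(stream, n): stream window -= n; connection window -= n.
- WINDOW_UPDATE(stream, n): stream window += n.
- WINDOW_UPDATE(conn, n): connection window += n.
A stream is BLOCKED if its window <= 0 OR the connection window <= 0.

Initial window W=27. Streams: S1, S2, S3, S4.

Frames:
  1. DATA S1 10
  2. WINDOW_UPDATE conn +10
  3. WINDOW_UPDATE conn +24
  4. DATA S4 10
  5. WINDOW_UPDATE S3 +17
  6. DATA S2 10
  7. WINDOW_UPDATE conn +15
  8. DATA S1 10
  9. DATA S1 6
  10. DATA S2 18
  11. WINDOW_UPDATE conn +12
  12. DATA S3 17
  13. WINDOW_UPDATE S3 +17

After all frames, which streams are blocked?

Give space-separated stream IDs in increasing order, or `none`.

Answer: S2

Derivation:
Op 1: conn=17 S1=17 S2=27 S3=27 S4=27 blocked=[]
Op 2: conn=27 S1=17 S2=27 S3=27 S4=27 blocked=[]
Op 3: conn=51 S1=17 S2=27 S3=27 S4=27 blocked=[]
Op 4: conn=41 S1=17 S2=27 S3=27 S4=17 blocked=[]
Op 5: conn=41 S1=17 S2=27 S3=44 S4=17 blocked=[]
Op 6: conn=31 S1=17 S2=17 S3=44 S4=17 blocked=[]
Op 7: conn=46 S1=17 S2=17 S3=44 S4=17 blocked=[]
Op 8: conn=36 S1=7 S2=17 S3=44 S4=17 blocked=[]
Op 9: conn=30 S1=1 S2=17 S3=44 S4=17 blocked=[]
Op 10: conn=12 S1=1 S2=-1 S3=44 S4=17 blocked=[2]
Op 11: conn=24 S1=1 S2=-1 S3=44 S4=17 blocked=[2]
Op 12: conn=7 S1=1 S2=-1 S3=27 S4=17 blocked=[2]
Op 13: conn=7 S1=1 S2=-1 S3=44 S4=17 blocked=[2]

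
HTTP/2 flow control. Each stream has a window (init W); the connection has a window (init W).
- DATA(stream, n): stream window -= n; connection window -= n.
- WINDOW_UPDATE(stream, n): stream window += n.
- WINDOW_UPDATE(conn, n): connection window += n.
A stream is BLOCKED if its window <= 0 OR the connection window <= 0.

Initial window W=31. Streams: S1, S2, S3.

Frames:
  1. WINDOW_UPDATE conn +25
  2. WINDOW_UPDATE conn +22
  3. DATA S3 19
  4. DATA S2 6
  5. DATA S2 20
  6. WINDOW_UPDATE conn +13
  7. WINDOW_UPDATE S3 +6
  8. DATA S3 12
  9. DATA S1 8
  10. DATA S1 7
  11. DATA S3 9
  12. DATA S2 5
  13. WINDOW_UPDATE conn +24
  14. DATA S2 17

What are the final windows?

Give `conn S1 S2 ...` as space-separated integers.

Op 1: conn=56 S1=31 S2=31 S3=31 blocked=[]
Op 2: conn=78 S1=31 S2=31 S3=31 blocked=[]
Op 3: conn=59 S1=31 S2=31 S3=12 blocked=[]
Op 4: conn=53 S1=31 S2=25 S3=12 blocked=[]
Op 5: conn=33 S1=31 S2=5 S3=12 blocked=[]
Op 6: conn=46 S1=31 S2=5 S3=12 blocked=[]
Op 7: conn=46 S1=31 S2=5 S3=18 blocked=[]
Op 8: conn=34 S1=31 S2=5 S3=6 blocked=[]
Op 9: conn=26 S1=23 S2=5 S3=6 blocked=[]
Op 10: conn=19 S1=16 S2=5 S3=6 blocked=[]
Op 11: conn=10 S1=16 S2=5 S3=-3 blocked=[3]
Op 12: conn=5 S1=16 S2=0 S3=-3 blocked=[2, 3]
Op 13: conn=29 S1=16 S2=0 S3=-3 blocked=[2, 3]
Op 14: conn=12 S1=16 S2=-17 S3=-3 blocked=[2, 3]

Answer: 12 16 -17 -3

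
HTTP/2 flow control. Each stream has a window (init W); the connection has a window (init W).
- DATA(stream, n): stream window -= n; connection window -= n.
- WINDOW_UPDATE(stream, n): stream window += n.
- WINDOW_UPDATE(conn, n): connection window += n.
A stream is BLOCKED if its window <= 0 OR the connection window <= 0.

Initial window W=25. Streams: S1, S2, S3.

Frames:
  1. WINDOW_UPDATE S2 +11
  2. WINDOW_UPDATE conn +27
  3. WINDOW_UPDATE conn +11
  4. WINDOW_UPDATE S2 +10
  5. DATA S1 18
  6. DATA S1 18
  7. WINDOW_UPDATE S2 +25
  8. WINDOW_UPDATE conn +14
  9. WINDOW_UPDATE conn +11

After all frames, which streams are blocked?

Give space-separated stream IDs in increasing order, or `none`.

Op 1: conn=25 S1=25 S2=36 S3=25 blocked=[]
Op 2: conn=52 S1=25 S2=36 S3=25 blocked=[]
Op 3: conn=63 S1=25 S2=36 S3=25 blocked=[]
Op 4: conn=63 S1=25 S2=46 S3=25 blocked=[]
Op 5: conn=45 S1=7 S2=46 S3=25 blocked=[]
Op 6: conn=27 S1=-11 S2=46 S3=25 blocked=[1]
Op 7: conn=27 S1=-11 S2=71 S3=25 blocked=[1]
Op 8: conn=41 S1=-11 S2=71 S3=25 blocked=[1]
Op 9: conn=52 S1=-11 S2=71 S3=25 blocked=[1]

Answer: S1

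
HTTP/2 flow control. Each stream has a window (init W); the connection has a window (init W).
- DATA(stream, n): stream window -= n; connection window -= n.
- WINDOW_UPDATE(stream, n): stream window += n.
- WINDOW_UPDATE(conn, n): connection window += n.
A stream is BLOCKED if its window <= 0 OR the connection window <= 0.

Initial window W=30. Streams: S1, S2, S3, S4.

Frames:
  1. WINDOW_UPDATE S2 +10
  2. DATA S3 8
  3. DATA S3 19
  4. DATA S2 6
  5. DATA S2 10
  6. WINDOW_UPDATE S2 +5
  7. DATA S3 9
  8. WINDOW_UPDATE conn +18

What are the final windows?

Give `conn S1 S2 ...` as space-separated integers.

Op 1: conn=30 S1=30 S2=40 S3=30 S4=30 blocked=[]
Op 2: conn=22 S1=30 S2=40 S3=22 S4=30 blocked=[]
Op 3: conn=3 S1=30 S2=40 S3=3 S4=30 blocked=[]
Op 4: conn=-3 S1=30 S2=34 S3=3 S4=30 blocked=[1, 2, 3, 4]
Op 5: conn=-13 S1=30 S2=24 S3=3 S4=30 blocked=[1, 2, 3, 4]
Op 6: conn=-13 S1=30 S2=29 S3=3 S4=30 blocked=[1, 2, 3, 4]
Op 7: conn=-22 S1=30 S2=29 S3=-6 S4=30 blocked=[1, 2, 3, 4]
Op 8: conn=-4 S1=30 S2=29 S3=-6 S4=30 blocked=[1, 2, 3, 4]

Answer: -4 30 29 -6 30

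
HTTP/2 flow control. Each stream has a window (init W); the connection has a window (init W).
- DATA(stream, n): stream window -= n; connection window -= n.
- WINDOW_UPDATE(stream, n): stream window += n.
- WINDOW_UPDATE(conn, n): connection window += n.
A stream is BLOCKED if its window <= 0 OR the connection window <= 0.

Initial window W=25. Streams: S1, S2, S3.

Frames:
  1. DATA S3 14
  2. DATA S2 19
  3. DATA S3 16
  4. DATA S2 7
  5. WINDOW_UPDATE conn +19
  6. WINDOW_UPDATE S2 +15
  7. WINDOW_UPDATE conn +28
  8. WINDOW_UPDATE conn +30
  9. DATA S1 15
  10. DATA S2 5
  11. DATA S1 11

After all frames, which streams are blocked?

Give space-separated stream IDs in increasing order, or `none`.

Op 1: conn=11 S1=25 S2=25 S3=11 blocked=[]
Op 2: conn=-8 S1=25 S2=6 S3=11 blocked=[1, 2, 3]
Op 3: conn=-24 S1=25 S2=6 S3=-5 blocked=[1, 2, 3]
Op 4: conn=-31 S1=25 S2=-1 S3=-5 blocked=[1, 2, 3]
Op 5: conn=-12 S1=25 S2=-1 S3=-5 blocked=[1, 2, 3]
Op 6: conn=-12 S1=25 S2=14 S3=-5 blocked=[1, 2, 3]
Op 7: conn=16 S1=25 S2=14 S3=-5 blocked=[3]
Op 8: conn=46 S1=25 S2=14 S3=-5 blocked=[3]
Op 9: conn=31 S1=10 S2=14 S3=-5 blocked=[3]
Op 10: conn=26 S1=10 S2=9 S3=-5 blocked=[3]
Op 11: conn=15 S1=-1 S2=9 S3=-5 blocked=[1, 3]

Answer: S1 S3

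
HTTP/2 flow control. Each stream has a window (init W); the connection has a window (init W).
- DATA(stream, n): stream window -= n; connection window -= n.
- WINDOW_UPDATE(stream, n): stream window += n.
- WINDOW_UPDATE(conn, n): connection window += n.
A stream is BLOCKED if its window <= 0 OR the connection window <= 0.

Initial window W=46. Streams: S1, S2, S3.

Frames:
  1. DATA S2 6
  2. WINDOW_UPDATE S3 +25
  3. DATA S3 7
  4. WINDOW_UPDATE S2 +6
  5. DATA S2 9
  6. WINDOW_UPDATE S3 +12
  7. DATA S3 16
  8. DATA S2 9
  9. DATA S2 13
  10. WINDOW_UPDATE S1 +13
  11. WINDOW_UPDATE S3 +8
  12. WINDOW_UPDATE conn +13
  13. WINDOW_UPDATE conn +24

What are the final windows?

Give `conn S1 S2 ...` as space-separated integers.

Op 1: conn=40 S1=46 S2=40 S3=46 blocked=[]
Op 2: conn=40 S1=46 S2=40 S3=71 blocked=[]
Op 3: conn=33 S1=46 S2=40 S3=64 blocked=[]
Op 4: conn=33 S1=46 S2=46 S3=64 blocked=[]
Op 5: conn=24 S1=46 S2=37 S3=64 blocked=[]
Op 6: conn=24 S1=46 S2=37 S3=76 blocked=[]
Op 7: conn=8 S1=46 S2=37 S3=60 blocked=[]
Op 8: conn=-1 S1=46 S2=28 S3=60 blocked=[1, 2, 3]
Op 9: conn=-14 S1=46 S2=15 S3=60 blocked=[1, 2, 3]
Op 10: conn=-14 S1=59 S2=15 S3=60 blocked=[1, 2, 3]
Op 11: conn=-14 S1=59 S2=15 S3=68 blocked=[1, 2, 3]
Op 12: conn=-1 S1=59 S2=15 S3=68 blocked=[1, 2, 3]
Op 13: conn=23 S1=59 S2=15 S3=68 blocked=[]

Answer: 23 59 15 68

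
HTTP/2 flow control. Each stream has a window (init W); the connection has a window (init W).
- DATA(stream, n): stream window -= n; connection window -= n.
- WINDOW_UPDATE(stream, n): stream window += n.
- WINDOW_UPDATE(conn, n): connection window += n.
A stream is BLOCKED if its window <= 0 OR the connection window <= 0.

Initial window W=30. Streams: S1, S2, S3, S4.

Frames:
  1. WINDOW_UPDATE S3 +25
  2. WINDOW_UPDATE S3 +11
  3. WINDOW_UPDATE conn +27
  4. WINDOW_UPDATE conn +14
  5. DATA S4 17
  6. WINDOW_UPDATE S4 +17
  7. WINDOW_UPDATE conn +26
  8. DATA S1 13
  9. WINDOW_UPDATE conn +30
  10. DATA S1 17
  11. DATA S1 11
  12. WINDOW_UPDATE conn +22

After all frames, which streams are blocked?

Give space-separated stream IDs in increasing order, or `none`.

Op 1: conn=30 S1=30 S2=30 S3=55 S4=30 blocked=[]
Op 2: conn=30 S1=30 S2=30 S3=66 S4=30 blocked=[]
Op 3: conn=57 S1=30 S2=30 S3=66 S4=30 blocked=[]
Op 4: conn=71 S1=30 S2=30 S3=66 S4=30 blocked=[]
Op 5: conn=54 S1=30 S2=30 S3=66 S4=13 blocked=[]
Op 6: conn=54 S1=30 S2=30 S3=66 S4=30 blocked=[]
Op 7: conn=80 S1=30 S2=30 S3=66 S4=30 blocked=[]
Op 8: conn=67 S1=17 S2=30 S3=66 S4=30 blocked=[]
Op 9: conn=97 S1=17 S2=30 S3=66 S4=30 blocked=[]
Op 10: conn=80 S1=0 S2=30 S3=66 S4=30 blocked=[1]
Op 11: conn=69 S1=-11 S2=30 S3=66 S4=30 blocked=[1]
Op 12: conn=91 S1=-11 S2=30 S3=66 S4=30 blocked=[1]

Answer: S1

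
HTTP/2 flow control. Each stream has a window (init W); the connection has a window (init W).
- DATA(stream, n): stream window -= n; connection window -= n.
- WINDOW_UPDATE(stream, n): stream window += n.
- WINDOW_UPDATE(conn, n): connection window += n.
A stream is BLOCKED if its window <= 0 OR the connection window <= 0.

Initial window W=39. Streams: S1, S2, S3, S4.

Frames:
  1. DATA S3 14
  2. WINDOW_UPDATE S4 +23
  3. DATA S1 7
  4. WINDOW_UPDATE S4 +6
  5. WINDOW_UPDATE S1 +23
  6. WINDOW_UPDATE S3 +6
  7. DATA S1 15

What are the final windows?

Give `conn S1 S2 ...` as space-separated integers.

Answer: 3 40 39 31 68

Derivation:
Op 1: conn=25 S1=39 S2=39 S3=25 S4=39 blocked=[]
Op 2: conn=25 S1=39 S2=39 S3=25 S4=62 blocked=[]
Op 3: conn=18 S1=32 S2=39 S3=25 S4=62 blocked=[]
Op 4: conn=18 S1=32 S2=39 S3=25 S4=68 blocked=[]
Op 5: conn=18 S1=55 S2=39 S3=25 S4=68 blocked=[]
Op 6: conn=18 S1=55 S2=39 S3=31 S4=68 blocked=[]
Op 7: conn=3 S1=40 S2=39 S3=31 S4=68 blocked=[]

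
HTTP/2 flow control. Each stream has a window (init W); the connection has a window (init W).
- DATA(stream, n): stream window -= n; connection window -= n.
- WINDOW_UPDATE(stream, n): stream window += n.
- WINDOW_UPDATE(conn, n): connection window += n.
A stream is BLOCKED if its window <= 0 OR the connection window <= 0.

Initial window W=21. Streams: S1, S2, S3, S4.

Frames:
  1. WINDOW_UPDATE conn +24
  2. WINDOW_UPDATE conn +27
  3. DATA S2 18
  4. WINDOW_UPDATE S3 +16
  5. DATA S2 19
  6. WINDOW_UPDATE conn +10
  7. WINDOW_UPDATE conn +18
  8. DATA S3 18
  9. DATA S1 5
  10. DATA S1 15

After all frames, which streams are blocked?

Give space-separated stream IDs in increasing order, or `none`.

Answer: S2

Derivation:
Op 1: conn=45 S1=21 S2=21 S3=21 S4=21 blocked=[]
Op 2: conn=72 S1=21 S2=21 S3=21 S4=21 blocked=[]
Op 3: conn=54 S1=21 S2=3 S3=21 S4=21 blocked=[]
Op 4: conn=54 S1=21 S2=3 S3=37 S4=21 blocked=[]
Op 5: conn=35 S1=21 S2=-16 S3=37 S4=21 blocked=[2]
Op 6: conn=45 S1=21 S2=-16 S3=37 S4=21 blocked=[2]
Op 7: conn=63 S1=21 S2=-16 S3=37 S4=21 blocked=[2]
Op 8: conn=45 S1=21 S2=-16 S3=19 S4=21 blocked=[2]
Op 9: conn=40 S1=16 S2=-16 S3=19 S4=21 blocked=[2]
Op 10: conn=25 S1=1 S2=-16 S3=19 S4=21 blocked=[2]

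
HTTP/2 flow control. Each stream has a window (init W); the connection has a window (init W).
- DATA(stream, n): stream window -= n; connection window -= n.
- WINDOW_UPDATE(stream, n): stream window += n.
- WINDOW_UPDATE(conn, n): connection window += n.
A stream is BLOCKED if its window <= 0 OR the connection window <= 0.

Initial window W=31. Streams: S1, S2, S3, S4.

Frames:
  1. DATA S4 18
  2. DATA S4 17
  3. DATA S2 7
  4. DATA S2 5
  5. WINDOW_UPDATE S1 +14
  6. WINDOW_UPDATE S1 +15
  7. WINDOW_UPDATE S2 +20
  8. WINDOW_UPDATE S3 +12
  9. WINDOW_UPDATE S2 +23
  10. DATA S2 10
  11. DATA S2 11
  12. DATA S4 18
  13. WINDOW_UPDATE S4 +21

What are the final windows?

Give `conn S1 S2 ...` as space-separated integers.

Answer: -55 60 41 43 -1

Derivation:
Op 1: conn=13 S1=31 S2=31 S3=31 S4=13 blocked=[]
Op 2: conn=-4 S1=31 S2=31 S3=31 S4=-4 blocked=[1, 2, 3, 4]
Op 3: conn=-11 S1=31 S2=24 S3=31 S4=-4 blocked=[1, 2, 3, 4]
Op 4: conn=-16 S1=31 S2=19 S3=31 S4=-4 blocked=[1, 2, 3, 4]
Op 5: conn=-16 S1=45 S2=19 S3=31 S4=-4 blocked=[1, 2, 3, 4]
Op 6: conn=-16 S1=60 S2=19 S3=31 S4=-4 blocked=[1, 2, 3, 4]
Op 7: conn=-16 S1=60 S2=39 S3=31 S4=-4 blocked=[1, 2, 3, 4]
Op 8: conn=-16 S1=60 S2=39 S3=43 S4=-4 blocked=[1, 2, 3, 4]
Op 9: conn=-16 S1=60 S2=62 S3=43 S4=-4 blocked=[1, 2, 3, 4]
Op 10: conn=-26 S1=60 S2=52 S3=43 S4=-4 blocked=[1, 2, 3, 4]
Op 11: conn=-37 S1=60 S2=41 S3=43 S4=-4 blocked=[1, 2, 3, 4]
Op 12: conn=-55 S1=60 S2=41 S3=43 S4=-22 blocked=[1, 2, 3, 4]
Op 13: conn=-55 S1=60 S2=41 S3=43 S4=-1 blocked=[1, 2, 3, 4]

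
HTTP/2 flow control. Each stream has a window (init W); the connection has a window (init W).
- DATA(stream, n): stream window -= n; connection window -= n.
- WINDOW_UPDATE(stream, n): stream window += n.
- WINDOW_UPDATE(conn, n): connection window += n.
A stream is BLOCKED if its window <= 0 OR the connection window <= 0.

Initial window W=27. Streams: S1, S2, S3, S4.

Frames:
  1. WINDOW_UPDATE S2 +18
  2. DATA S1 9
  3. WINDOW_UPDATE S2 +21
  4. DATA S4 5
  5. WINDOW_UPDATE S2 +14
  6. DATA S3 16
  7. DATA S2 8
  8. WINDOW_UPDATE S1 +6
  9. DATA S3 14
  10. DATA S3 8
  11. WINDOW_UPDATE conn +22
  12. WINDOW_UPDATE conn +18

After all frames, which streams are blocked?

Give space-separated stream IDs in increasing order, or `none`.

Op 1: conn=27 S1=27 S2=45 S3=27 S4=27 blocked=[]
Op 2: conn=18 S1=18 S2=45 S3=27 S4=27 blocked=[]
Op 3: conn=18 S1=18 S2=66 S3=27 S4=27 blocked=[]
Op 4: conn=13 S1=18 S2=66 S3=27 S4=22 blocked=[]
Op 5: conn=13 S1=18 S2=80 S3=27 S4=22 blocked=[]
Op 6: conn=-3 S1=18 S2=80 S3=11 S4=22 blocked=[1, 2, 3, 4]
Op 7: conn=-11 S1=18 S2=72 S3=11 S4=22 blocked=[1, 2, 3, 4]
Op 8: conn=-11 S1=24 S2=72 S3=11 S4=22 blocked=[1, 2, 3, 4]
Op 9: conn=-25 S1=24 S2=72 S3=-3 S4=22 blocked=[1, 2, 3, 4]
Op 10: conn=-33 S1=24 S2=72 S3=-11 S4=22 blocked=[1, 2, 3, 4]
Op 11: conn=-11 S1=24 S2=72 S3=-11 S4=22 blocked=[1, 2, 3, 4]
Op 12: conn=7 S1=24 S2=72 S3=-11 S4=22 blocked=[3]

Answer: S3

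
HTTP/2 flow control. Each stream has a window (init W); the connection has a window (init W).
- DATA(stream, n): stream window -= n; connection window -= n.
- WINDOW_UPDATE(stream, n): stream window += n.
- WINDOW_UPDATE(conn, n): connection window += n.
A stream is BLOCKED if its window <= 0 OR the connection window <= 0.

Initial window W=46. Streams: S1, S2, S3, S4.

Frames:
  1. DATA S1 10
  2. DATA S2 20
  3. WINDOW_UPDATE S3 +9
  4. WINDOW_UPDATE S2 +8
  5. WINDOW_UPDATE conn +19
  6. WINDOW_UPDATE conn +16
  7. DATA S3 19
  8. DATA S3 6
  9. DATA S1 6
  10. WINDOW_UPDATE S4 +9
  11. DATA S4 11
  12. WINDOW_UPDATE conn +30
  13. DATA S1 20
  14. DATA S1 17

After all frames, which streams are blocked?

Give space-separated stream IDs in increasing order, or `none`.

Answer: S1

Derivation:
Op 1: conn=36 S1=36 S2=46 S3=46 S4=46 blocked=[]
Op 2: conn=16 S1=36 S2=26 S3=46 S4=46 blocked=[]
Op 3: conn=16 S1=36 S2=26 S3=55 S4=46 blocked=[]
Op 4: conn=16 S1=36 S2=34 S3=55 S4=46 blocked=[]
Op 5: conn=35 S1=36 S2=34 S3=55 S4=46 blocked=[]
Op 6: conn=51 S1=36 S2=34 S3=55 S4=46 blocked=[]
Op 7: conn=32 S1=36 S2=34 S3=36 S4=46 blocked=[]
Op 8: conn=26 S1=36 S2=34 S3=30 S4=46 blocked=[]
Op 9: conn=20 S1=30 S2=34 S3=30 S4=46 blocked=[]
Op 10: conn=20 S1=30 S2=34 S3=30 S4=55 blocked=[]
Op 11: conn=9 S1=30 S2=34 S3=30 S4=44 blocked=[]
Op 12: conn=39 S1=30 S2=34 S3=30 S4=44 blocked=[]
Op 13: conn=19 S1=10 S2=34 S3=30 S4=44 blocked=[]
Op 14: conn=2 S1=-7 S2=34 S3=30 S4=44 blocked=[1]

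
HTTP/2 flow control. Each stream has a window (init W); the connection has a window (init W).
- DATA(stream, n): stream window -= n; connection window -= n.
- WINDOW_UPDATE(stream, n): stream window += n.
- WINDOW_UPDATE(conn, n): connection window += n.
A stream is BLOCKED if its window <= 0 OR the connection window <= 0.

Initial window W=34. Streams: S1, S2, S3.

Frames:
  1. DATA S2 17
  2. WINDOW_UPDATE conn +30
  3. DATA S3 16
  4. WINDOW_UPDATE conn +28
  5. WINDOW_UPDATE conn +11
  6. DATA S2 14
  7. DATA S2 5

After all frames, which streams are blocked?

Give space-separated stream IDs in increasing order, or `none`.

Op 1: conn=17 S1=34 S2=17 S3=34 blocked=[]
Op 2: conn=47 S1=34 S2=17 S3=34 blocked=[]
Op 3: conn=31 S1=34 S2=17 S3=18 blocked=[]
Op 4: conn=59 S1=34 S2=17 S3=18 blocked=[]
Op 5: conn=70 S1=34 S2=17 S3=18 blocked=[]
Op 6: conn=56 S1=34 S2=3 S3=18 blocked=[]
Op 7: conn=51 S1=34 S2=-2 S3=18 blocked=[2]

Answer: S2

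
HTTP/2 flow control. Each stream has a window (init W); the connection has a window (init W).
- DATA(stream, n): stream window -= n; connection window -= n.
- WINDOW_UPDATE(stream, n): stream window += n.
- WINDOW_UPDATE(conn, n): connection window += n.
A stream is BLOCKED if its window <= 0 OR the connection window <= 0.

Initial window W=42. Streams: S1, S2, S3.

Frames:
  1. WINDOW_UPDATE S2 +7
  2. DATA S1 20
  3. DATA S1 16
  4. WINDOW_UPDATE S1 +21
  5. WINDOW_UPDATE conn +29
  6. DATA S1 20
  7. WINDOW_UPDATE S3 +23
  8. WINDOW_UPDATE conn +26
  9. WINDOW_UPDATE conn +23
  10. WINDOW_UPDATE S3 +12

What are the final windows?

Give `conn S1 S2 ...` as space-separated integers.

Answer: 64 7 49 77

Derivation:
Op 1: conn=42 S1=42 S2=49 S3=42 blocked=[]
Op 2: conn=22 S1=22 S2=49 S3=42 blocked=[]
Op 3: conn=6 S1=6 S2=49 S3=42 blocked=[]
Op 4: conn=6 S1=27 S2=49 S3=42 blocked=[]
Op 5: conn=35 S1=27 S2=49 S3=42 blocked=[]
Op 6: conn=15 S1=7 S2=49 S3=42 blocked=[]
Op 7: conn=15 S1=7 S2=49 S3=65 blocked=[]
Op 8: conn=41 S1=7 S2=49 S3=65 blocked=[]
Op 9: conn=64 S1=7 S2=49 S3=65 blocked=[]
Op 10: conn=64 S1=7 S2=49 S3=77 blocked=[]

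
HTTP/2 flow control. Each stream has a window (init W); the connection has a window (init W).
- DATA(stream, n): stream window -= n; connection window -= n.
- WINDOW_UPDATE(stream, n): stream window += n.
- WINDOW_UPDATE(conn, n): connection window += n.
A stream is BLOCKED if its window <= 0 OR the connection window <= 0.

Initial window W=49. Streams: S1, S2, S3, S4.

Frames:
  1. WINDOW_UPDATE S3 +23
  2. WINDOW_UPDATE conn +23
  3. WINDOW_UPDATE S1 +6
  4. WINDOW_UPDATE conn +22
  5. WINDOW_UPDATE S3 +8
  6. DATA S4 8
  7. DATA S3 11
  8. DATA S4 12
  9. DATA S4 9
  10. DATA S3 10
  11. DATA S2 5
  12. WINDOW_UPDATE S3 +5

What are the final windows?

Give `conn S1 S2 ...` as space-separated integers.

Answer: 39 55 44 64 20

Derivation:
Op 1: conn=49 S1=49 S2=49 S3=72 S4=49 blocked=[]
Op 2: conn=72 S1=49 S2=49 S3=72 S4=49 blocked=[]
Op 3: conn=72 S1=55 S2=49 S3=72 S4=49 blocked=[]
Op 4: conn=94 S1=55 S2=49 S3=72 S4=49 blocked=[]
Op 5: conn=94 S1=55 S2=49 S3=80 S4=49 blocked=[]
Op 6: conn=86 S1=55 S2=49 S3=80 S4=41 blocked=[]
Op 7: conn=75 S1=55 S2=49 S3=69 S4=41 blocked=[]
Op 8: conn=63 S1=55 S2=49 S3=69 S4=29 blocked=[]
Op 9: conn=54 S1=55 S2=49 S3=69 S4=20 blocked=[]
Op 10: conn=44 S1=55 S2=49 S3=59 S4=20 blocked=[]
Op 11: conn=39 S1=55 S2=44 S3=59 S4=20 blocked=[]
Op 12: conn=39 S1=55 S2=44 S3=64 S4=20 blocked=[]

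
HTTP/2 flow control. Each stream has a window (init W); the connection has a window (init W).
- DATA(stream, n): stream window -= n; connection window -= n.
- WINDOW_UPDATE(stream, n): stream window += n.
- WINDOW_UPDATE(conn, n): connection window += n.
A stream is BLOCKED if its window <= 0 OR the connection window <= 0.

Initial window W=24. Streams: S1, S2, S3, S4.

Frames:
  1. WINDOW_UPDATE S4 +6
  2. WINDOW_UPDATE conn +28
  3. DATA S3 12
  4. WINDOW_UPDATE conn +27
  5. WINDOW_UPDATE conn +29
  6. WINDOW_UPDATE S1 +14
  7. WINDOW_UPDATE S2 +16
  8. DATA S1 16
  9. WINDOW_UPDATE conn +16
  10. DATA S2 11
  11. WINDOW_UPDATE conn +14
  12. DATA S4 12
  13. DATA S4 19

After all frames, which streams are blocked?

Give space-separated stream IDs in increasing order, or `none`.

Answer: S4

Derivation:
Op 1: conn=24 S1=24 S2=24 S3=24 S4=30 blocked=[]
Op 2: conn=52 S1=24 S2=24 S3=24 S4=30 blocked=[]
Op 3: conn=40 S1=24 S2=24 S3=12 S4=30 blocked=[]
Op 4: conn=67 S1=24 S2=24 S3=12 S4=30 blocked=[]
Op 5: conn=96 S1=24 S2=24 S3=12 S4=30 blocked=[]
Op 6: conn=96 S1=38 S2=24 S3=12 S4=30 blocked=[]
Op 7: conn=96 S1=38 S2=40 S3=12 S4=30 blocked=[]
Op 8: conn=80 S1=22 S2=40 S3=12 S4=30 blocked=[]
Op 9: conn=96 S1=22 S2=40 S3=12 S4=30 blocked=[]
Op 10: conn=85 S1=22 S2=29 S3=12 S4=30 blocked=[]
Op 11: conn=99 S1=22 S2=29 S3=12 S4=30 blocked=[]
Op 12: conn=87 S1=22 S2=29 S3=12 S4=18 blocked=[]
Op 13: conn=68 S1=22 S2=29 S3=12 S4=-1 blocked=[4]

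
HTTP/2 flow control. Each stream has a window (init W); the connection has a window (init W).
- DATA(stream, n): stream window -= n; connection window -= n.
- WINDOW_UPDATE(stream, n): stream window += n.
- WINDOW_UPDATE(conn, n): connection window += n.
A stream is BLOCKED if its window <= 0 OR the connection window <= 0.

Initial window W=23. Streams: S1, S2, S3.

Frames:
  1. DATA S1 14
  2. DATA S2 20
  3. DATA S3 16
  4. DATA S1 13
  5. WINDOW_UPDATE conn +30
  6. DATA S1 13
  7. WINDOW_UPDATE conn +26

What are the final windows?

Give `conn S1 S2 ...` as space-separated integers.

Op 1: conn=9 S1=9 S2=23 S3=23 blocked=[]
Op 2: conn=-11 S1=9 S2=3 S3=23 blocked=[1, 2, 3]
Op 3: conn=-27 S1=9 S2=3 S3=7 blocked=[1, 2, 3]
Op 4: conn=-40 S1=-4 S2=3 S3=7 blocked=[1, 2, 3]
Op 5: conn=-10 S1=-4 S2=3 S3=7 blocked=[1, 2, 3]
Op 6: conn=-23 S1=-17 S2=3 S3=7 blocked=[1, 2, 3]
Op 7: conn=3 S1=-17 S2=3 S3=7 blocked=[1]

Answer: 3 -17 3 7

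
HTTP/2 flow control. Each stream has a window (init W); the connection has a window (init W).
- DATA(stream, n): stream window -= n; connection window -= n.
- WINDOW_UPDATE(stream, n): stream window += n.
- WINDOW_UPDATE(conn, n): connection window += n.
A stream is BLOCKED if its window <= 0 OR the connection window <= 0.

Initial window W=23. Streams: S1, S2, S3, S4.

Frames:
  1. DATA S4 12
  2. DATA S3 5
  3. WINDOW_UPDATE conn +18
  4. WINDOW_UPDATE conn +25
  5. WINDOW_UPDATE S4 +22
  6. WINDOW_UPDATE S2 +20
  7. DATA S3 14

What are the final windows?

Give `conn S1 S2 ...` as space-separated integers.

Op 1: conn=11 S1=23 S2=23 S3=23 S4=11 blocked=[]
Op 2: conn=6 S1=23 S2=23 S3=18 S4=11 blocked=[]
Op 3: conn=24 S1=23 S2=23 S3=18 S4=11 blocked=[]
Op 4: conn=49 S1=23 S2=23 S3=18 S4=11 blocked=[]
Op 5: conn=49 S1=23 S2=23 S3=18 S4=33 blocked=[]
Op 6: conn=49 S1=23 S2=43 S3=18 S4=33 blocked=[]
Op 7: conn=35 S1=23 S2=43 S3=4 S4=33 blocked=[]

Answer: 35 23 43 4 33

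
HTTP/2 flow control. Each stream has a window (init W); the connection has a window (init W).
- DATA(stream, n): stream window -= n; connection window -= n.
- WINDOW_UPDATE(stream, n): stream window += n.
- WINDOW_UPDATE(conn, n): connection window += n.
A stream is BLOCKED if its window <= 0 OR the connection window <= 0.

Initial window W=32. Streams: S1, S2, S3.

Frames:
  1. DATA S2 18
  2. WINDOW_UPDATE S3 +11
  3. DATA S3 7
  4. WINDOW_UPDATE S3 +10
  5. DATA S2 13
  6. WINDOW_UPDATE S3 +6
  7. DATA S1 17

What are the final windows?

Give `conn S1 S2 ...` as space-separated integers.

Op 1: conn=14 S1=32 S2=14 S3=32 blocked=[]
Op 2: conn=14 S1=32 S2=14 S3=43 blocked=[]
Op 3: conn=7 S1=32 S2=14 S3=36 blocked=[]
Op 4: conn=7 S1=32 S2=14 S3=46 blocked=[]
Op 5: conn=-6 S1=32 S2=1 S3=46 blocked=[1, 2, 3]
Op 6: conn=-6 S1=32 S2=1 S3=52 blocked=[1, 2, 3]
Op 7: conn=-23 S1=15 S2=1 S3=52 blocked=[1, 2, 3]

Answer: -23 15 1 52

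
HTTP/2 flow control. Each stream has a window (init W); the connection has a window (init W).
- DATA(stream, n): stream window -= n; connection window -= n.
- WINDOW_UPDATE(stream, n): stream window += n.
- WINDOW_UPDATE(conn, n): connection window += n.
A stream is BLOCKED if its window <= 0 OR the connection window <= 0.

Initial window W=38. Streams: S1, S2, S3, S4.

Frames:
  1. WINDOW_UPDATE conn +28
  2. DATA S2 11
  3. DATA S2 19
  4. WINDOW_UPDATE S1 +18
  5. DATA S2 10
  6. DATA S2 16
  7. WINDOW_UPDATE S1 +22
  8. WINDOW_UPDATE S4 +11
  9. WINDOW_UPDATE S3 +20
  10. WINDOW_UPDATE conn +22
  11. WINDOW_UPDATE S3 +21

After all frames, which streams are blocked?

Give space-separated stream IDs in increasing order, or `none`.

Op 1: conn=66 S1=38 S2=38 S3=38 S4=38 blocked=[]
Op 2: conn=55 S1=38 S2=27 S3=38 S4=38 blocked=[]
Op 3: conn=36 S1=38 S2=8 S3=38 S4=38 blocked=[]
Op 4: conn=36 S1=56 S2=8 S3=38 S4=38 blocked=[]
Op 5: conn=26 S1=56 S2=-2 S3=38 S4=38 blocked=[2]
Op 6: conn=10 S1=56 S2=-18 S3=38 S4=38 blocked=[2]
Op 7: conn=10 S1=78 S2=-18 S3=38 S4=38 blocked=[2]
Op 8: conn=10 S1=78 S2=-18 S3=38 S4=49 blocked=[2]
Op 9: conn=10 S1=78 S2=-18 S3=58 S4=49 blocked=[2]
Op 10: conn=32 S1=78 S2=-18 S3=58 S4=49 blocked=[2]
Op 11: conn=32 S1=78 S2=-18 S3=79 S4=49 blocked=[2]

Answer: S2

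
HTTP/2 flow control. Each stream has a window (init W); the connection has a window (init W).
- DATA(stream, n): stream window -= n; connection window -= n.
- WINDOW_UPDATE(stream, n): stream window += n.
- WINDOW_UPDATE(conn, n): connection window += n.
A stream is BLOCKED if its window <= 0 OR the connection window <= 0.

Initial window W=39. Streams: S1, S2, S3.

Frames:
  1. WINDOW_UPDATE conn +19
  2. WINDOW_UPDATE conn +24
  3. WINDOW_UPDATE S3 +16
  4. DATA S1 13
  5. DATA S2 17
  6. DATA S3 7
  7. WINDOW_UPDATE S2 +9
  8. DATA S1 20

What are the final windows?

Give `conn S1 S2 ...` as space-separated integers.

Answer: 25 6 31 48

Derivation:
Op 1: conn=58 S1=39 S2=39 S3=39 blocked=[]
Op 2: conn=82 S1=39 S2=39 S3=39 blocked=[]
Op 3: conn=82 S1=39 S2=39 S3=55 blocked=[]
Op 4: conn=69 S1=26 S2=39 S3=55 blocked=[]
Op 5: conn=52 S1=26 S2=22 S3=55 blocked=[]
Op 6: conn=45 S1=26 S2=22 S3=48 blocked=[]
Op 7: conn=45 S1=26 S2=31 S3=48 blocked=[]
Op 8: conn=25 S1=6 S2=31 S3=48 blocked=[]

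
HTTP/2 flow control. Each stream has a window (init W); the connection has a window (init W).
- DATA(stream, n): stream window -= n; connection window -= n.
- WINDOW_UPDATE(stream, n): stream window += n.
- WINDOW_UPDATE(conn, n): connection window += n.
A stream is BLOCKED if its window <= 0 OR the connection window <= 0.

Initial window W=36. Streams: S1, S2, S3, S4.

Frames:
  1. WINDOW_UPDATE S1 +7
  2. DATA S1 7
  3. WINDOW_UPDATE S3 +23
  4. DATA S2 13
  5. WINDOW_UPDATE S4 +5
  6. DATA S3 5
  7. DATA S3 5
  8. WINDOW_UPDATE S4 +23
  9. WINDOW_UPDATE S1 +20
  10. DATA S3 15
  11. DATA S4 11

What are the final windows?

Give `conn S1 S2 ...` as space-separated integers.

Op 1: conn=36 S1=43 S2=36 S3=36 S4=36 blocked=[]
Op 2: conn=29 S1=36 S2=36 S3=36 S4=36 blocked=[]
Op 3: conn=29 S1=36 S2=36 S3=59 S4=36 blocked=[]
Op 4: conn=16 S1=36 S2=23 S3=59 S4=36 blocked=[]
Op 5: conn=16 S1=36 S2=23 S3=59 S4=41 blocked=[]
Op 6: conn=11 S1=36 S2=23 S3=54 S4=41 blocked=[]
Op 7: conn=6 S1=36 S2=23 S3=49 S4=41 blocked=[]
Op 8: conn=6 S1=36 S2=23 S3=49 S4=64 blocked=[]
Op 9: conn=6 S1=56 S2=23 S3=49 S4=64 blocked=[]
Op 10: conn=-9 S1=56 S2=23 S3=34 S4=64 blocked=[1, 2, 3, 4]
Op 11: conn=-20 S1=56 S2=23 S3=34 S4=53 blocked=[1, 2, 3, 4]

Answer: -20 56 23 34 53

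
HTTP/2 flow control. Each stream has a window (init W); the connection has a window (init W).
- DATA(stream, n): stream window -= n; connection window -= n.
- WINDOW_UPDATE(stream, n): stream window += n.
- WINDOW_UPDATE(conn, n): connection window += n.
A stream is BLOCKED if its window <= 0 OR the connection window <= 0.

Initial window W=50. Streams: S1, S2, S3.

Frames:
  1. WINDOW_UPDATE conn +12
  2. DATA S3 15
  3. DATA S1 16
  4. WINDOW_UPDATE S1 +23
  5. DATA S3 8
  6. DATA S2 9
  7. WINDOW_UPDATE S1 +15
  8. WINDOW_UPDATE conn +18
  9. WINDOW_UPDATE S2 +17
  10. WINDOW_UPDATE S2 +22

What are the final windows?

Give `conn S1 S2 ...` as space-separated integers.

Answer: 32 72 80 27

Derivation:
Op 1: conn=62 S1=50 S2=50 S3=50 blocked=[]
Op 2: conn=47 S1=50 S2=50 S3=35 blocked=[]
Op 3: conn=31 S1=34 S2=50 S3=35 blocked=[]
Op 4: conn=31 S1=57 S2=50 S3=35 blocked=[]
Op 5: conn=23 S1=57 S2=50 S3=27 blocked=[]
Op 6: conn=14 S1=57 S2=41 S3=27 blocked=[]
Op 7: conn=14 S1=72 S2=41 S3=27 blocked=[]
Op 8: conn=32 S1=72 S2=41 S3=27 blocked=[]
Op 9: conn=32 S1=72 S2=58 S3=27 blocked=[]
Op 10: conn=32 S1=72 S2=80 S3=27 blocked=[]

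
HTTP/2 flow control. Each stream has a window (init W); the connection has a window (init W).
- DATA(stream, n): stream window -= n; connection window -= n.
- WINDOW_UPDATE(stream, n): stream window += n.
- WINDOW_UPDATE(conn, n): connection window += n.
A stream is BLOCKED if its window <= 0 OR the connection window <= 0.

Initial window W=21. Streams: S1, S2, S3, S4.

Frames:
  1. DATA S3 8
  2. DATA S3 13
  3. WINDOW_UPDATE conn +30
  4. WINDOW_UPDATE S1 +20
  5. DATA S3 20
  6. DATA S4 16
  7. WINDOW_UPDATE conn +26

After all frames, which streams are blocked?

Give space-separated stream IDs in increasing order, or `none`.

Answer: S3

Derivation:
Op 1: conn=13 S1=21 S2=21 S3=13 S4=21 blocked=[]
Op 2: conn=0 S1=21 S2=21 S3=0 S4=21 blocked=[1, 2, 3, 4]
Op 3: conn=30 S1=21 S2=21 S3=0 S4=21 blocked=[3]
Op 4: conn=30 S1=41 S2=21 S3=0 S4=21 blocked=[3]
Op 5: conn=10 S1=41 S2=21 S3=-20 S4=21 blocked=[3]
Op 6: conn=-6 S1=41 S2=21 S3=-20 S4=5 blocked=[1, 2, 3, 4]
Op 7: conn=20 S1=41 S2=21 S3=-20 S4=5 blocked=[3]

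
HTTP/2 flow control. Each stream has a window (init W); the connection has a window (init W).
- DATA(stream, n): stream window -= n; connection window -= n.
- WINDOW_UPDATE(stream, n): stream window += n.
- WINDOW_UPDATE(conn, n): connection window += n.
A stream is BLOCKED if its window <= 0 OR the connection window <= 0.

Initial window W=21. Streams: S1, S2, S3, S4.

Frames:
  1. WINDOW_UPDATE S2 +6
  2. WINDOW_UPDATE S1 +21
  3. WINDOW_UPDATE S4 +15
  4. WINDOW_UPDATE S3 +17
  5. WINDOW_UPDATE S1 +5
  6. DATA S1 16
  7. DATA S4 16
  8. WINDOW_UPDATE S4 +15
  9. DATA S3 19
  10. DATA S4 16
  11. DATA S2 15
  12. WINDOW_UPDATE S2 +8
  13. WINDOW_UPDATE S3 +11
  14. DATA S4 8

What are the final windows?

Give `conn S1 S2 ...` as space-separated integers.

Answer: -69 31 20 30 11

Derivation:
Op 1: conn=21 S1=21 S2=27 S3=21 S4=21 blocked=[]
Op 2: conn=21 S1=42 S2=27 S3=21 S4=21 blocked=[]
Op 3: conn=21 S1=42 S2=27 S3=21 S4=36 blocked=[]
Op 4: conn=21 S1=42 S2=27 S3=38 S4=36 blocked=[]
Op 5: conn=21 S1=47 S2=27 S3=38 S4=36 blocked=[]
Op 6: conn=5 S1=31 S2=27 S3=38 S4=36 blocked=[]
Op 7: conn=-11 S1=31 S2=27 S3=38 S4=20 blocked=[1, 2, 3, 4]
Op 8: conn=-11 S1=31 S2=27 S3=38 S4=35 blocked=[1, 2, 3, 4]
Op 9: conn=-30 S1=31 S2=27 S3=19 S4=35 blocked=[1, 2, 3, 4]
Op 10: conn=-46 S1=31 S2=27 S3=19 S4=19 blocked=[1, 2, 3, 4]
Op 11: conn=-61 S1=31 S2=12 S3=19 S4=19 blocked=[1, 2, 3, 4]
Op 12: conn=-61 S1=31 S2=20 S3=19 S4=19 blocked=[1, 2, 3, 4]
Op 13: conn=-61 S1=31 S2=20 S3=30 S4=19 blocked=[1, 2, 3, 4]
Op 14: conn=-69 S1=31 S2=20 S3=30 S4=11 blocked=[1, 2, 3, 4]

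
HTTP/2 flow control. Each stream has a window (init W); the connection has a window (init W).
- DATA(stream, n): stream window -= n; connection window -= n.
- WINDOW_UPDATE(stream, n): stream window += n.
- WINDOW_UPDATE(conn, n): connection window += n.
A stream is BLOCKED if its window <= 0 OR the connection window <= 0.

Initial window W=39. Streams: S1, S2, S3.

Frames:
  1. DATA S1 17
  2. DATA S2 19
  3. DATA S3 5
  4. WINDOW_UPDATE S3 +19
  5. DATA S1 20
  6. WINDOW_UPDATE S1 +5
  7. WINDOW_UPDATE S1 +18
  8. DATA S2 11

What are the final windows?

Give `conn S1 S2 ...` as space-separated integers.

Answer: -33 25 9 53

Derivation:
Op 1: conn=22 S1=22 S2=39 S3=39 blocked=[]
Op 2: conn=3 S1=22 S2=20 S3=39 blocked=[]
Op 3: conn=-2 S1=22 S2=20 S3=34 blocked=[1, 2, 3]
Op 4: conn=-2 S1=22 S2=20 S3=53 blocked=[1, 2, 3]
Op 5: conn=-22 S1=2 S2=20 S3=53 blocked=[1, 2, 3]
Op 6: conn=-22 S1=7 S2=20 S3=53 blocked=[1, 2, 3]
Op 7: conn=-22 S1=25 S2=20 S3=53 blocked=[1, 2, 3]
Op 8: conn=-33 S1=25 S2=9 S3=53 blocked=[1, 2, 3]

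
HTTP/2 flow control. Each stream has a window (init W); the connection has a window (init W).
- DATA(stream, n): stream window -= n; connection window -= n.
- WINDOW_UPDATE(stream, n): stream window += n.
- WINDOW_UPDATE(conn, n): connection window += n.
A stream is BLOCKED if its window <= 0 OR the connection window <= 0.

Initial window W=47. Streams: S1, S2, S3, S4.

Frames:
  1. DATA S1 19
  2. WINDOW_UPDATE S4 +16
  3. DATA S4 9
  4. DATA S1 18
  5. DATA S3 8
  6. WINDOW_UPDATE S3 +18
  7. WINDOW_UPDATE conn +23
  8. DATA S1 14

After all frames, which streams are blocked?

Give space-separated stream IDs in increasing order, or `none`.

Op 1: conn=28 S1=28 S2=47 S3=47 S4=47 blocked=[]
Op 2: conn=28 S1=28 S2=47 S3=47 S4=63 blocked=[]
Op 3: conn=19 S1=28 S2=47 S3=47 S4=54 blocked=[]
Op 4: conn=1 S1=10 S2=47 S3=47 S4=54 blocked=[]
Op 5: conn=-7 S1=10 S2=47 S3=39 S4=54 blocked=[1, 2, 3, 4]
Op 6: conn=-7 S1=10 S2=47 S3=57 S4=54 blocked=[1, 2, 3, 4]
Op 7: conn=16 S1=10 S2=47 S3=57 S4=54 blocked=[]
Op 8: conn=2 S1=-4 S2=47 S3=57 S4=54 blocked=[1]

Answer: S1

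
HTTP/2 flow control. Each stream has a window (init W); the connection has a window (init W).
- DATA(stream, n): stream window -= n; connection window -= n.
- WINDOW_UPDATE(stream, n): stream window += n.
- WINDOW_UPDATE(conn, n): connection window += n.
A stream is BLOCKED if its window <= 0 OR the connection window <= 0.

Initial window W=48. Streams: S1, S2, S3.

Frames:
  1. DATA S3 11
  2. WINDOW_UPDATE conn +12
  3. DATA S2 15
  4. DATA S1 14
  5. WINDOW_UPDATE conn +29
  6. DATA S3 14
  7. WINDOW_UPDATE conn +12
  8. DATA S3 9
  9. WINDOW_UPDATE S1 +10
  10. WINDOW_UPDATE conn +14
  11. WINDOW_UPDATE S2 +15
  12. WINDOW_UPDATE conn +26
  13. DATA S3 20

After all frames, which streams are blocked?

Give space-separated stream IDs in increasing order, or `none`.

Answer: S3

Derivation:
Op 1: conn=37 S1=48 S2=48 S3=37 blocked=[]
Op 2: conn=49 S1=48 S2=48 S3=37 blocked=[]
Op 3: conn=34 S1=48 S2=33 S3=37 blocked=[]
Op 4: conn=20 S1=34 S2=33 S3=37 blocked=[]
Op 5: conn=49 S1=34 S2=33 S3=37 blocked=[]
Op 6: conn=35 S1=34 S2=33 S3=23 blocked=[]
Op 7: conn=47 S1=34 S2=33 S3=23 blocked=[]
Op 8: conn=38 S1=34 S2=33 S3=14 blocked=[]
Op 9: conn=38 S1=44 S2=33 S3=14 blocked=[]
Op 10: conn=52 S1=44 S2=33 S3=14 blocked=[]
Op 11: conn=52 S1=44 S2=48 S3=14 blocked=[]
Op 12: conn=78 S1=44 S2=48 S3=14 blocked=[]
Op 13: conn=58 S1=44 S2=48 S3=-6 blocked=[3]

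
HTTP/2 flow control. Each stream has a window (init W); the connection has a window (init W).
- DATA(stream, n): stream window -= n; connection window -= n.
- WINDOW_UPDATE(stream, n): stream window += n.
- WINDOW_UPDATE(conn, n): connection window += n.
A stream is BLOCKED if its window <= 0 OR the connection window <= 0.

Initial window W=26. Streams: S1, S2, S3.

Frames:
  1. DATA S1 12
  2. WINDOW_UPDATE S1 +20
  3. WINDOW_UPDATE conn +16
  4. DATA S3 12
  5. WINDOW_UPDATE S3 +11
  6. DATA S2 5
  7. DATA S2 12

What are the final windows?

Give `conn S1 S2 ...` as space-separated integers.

Op 1: conn=14 S1=14 S2=26 S3=26 blocked=[]
Op 2: conn=14 S1=34 S2=26 S3=26 blocked=[]
Op 3: conn=30 S1=34 S2=26 S3=26 blocked=[]
Op 4: conn=18 S1=34 S2=26 S3=14 blocked=[]
Op 5: conn=18 S1=34 S2=26 S3=25 blocked=[]
Op 6: conn=13 S1=34 S2=21 S3=25 blocked=[]
Op 7: conn=1 S1=34 S2=9 S3=25 blocked=[]

Answer: 1 34 9 25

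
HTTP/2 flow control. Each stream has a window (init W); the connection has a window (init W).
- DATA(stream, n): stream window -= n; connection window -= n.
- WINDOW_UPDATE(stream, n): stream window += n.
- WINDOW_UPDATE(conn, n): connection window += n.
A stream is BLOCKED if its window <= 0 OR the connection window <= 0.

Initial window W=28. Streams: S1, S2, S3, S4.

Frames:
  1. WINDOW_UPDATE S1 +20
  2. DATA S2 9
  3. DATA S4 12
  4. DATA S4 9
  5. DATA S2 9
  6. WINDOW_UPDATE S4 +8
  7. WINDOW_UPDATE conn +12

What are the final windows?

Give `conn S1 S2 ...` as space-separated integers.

Op 1: conn=28 S1=48 S2=28 S3=28 S4=28 blocked=[]
Op 2: conn=19 S1=48 S2=19 S3=28 S4=28 blocked=[]
Op 3: conn=7 S1=48 S2=19 S3=28 S4=16 blocked=[]
Op 4: conn=-2 S1=48 S2=19 S3=28 S4=7 blocked=[1, 2, 3, 4]
Op 5: conn=-11 S1=48 S2=10 S3=28 S4=7 blocked=[1, 2, 3, 4]
Op 6: conn=-11 S1=48 S2=10 S3=28 S4=15 blocked=[1, 2, 3, 4]
Op 7: conn=1 S1=48 S2=10 S3=28 S4=15 blocked=[]

Answer: 1 48 10 28 15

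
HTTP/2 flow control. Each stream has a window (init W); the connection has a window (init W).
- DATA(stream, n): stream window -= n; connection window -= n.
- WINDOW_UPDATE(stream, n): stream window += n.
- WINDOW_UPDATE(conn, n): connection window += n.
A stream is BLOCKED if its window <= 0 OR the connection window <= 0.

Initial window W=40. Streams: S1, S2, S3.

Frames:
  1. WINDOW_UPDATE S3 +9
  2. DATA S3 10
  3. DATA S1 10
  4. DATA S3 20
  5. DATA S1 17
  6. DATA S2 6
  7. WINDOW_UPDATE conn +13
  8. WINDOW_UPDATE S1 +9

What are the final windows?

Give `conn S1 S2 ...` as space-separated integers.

Answer: -10 22 34 19

Derivation:
Op 1: conn=40 S1=40 S2=40 S3=49 blocked=[]
Op 2: conn=30 S1=40 S2=40 S3=39 blocked=[]
Op 3: conn=20 S1=30 S2=40 S3=39 blocked=[]
Op 4: conn=0 S1=30 S2=40 S3=19 blocked=[1, 2, 3]
Op 5: conn=-17 S1=13 S2=40 S3=19 blocked=[1, 2, 3]
Op 6: conn=-23 S1=13 S2=34 S3=19 blocked=[1, 2, 3]
Op 7: conn=-10 S1=13 S2=34 S3=19 blocked=[1, 2, 3]
Op 8: conn=-10 S1=22 S2=34 S3=19 blocked=[1, 2, 3]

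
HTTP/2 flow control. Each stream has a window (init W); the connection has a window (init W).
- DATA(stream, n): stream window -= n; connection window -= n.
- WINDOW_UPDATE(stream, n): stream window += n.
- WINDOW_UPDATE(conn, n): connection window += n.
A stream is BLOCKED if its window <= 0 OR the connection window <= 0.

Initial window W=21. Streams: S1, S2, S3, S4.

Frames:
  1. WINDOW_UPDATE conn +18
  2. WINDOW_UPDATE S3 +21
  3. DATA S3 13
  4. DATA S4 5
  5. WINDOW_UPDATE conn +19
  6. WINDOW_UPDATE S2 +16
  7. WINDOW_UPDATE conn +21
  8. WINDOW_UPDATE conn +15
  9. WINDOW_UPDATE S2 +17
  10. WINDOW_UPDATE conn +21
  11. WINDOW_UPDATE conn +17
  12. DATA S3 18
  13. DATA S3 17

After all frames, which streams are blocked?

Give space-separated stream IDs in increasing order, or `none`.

Answer: S3

Derivation:
Op 1: conn=39 S1=21 S2=21 S3=21 S4=21 blocked=[]
Op 2: conn=39 S1=21 S2=21 S3=42 S4=21 blocked=[]
Op 3: conn=26 S1=21 S2=21 S3=29 S4=21 blocked=[]
Op 4: conn=21 S1=21 S2=21 S3=29 S4=16 blocked=[]
Op 5: conn=40 S1=21 S2=21 S3=29 S4=16 blocked=[]
Op 6: conn=40 S1=21 S2=37 S3=29 S4=16 blocked=[]
Op 7: conn=61 S1=21 S2=37 S3=29 S4=16 blocked=[]
Op 8: conn=76 S1=21 S2=37 S3=29 S4=16 blocked=[]
Op 9: conn=76 S1=21 S2=54 S3=29 S4=16 blocked=[]
Op 10: conn=97 S1=21 S2=54 S3=29 S4=16 blocked=[]
Op 11: conn=114 S1=21 S2=54 S3=29 S4=16 blocked=[]
Op 12: conn=96 S1=21 S2=54 S3=11 S4=16 blocked=[]
Op 13: conn=79 S1=21 S2=54 S3=-6 S4=16 blocked=[3]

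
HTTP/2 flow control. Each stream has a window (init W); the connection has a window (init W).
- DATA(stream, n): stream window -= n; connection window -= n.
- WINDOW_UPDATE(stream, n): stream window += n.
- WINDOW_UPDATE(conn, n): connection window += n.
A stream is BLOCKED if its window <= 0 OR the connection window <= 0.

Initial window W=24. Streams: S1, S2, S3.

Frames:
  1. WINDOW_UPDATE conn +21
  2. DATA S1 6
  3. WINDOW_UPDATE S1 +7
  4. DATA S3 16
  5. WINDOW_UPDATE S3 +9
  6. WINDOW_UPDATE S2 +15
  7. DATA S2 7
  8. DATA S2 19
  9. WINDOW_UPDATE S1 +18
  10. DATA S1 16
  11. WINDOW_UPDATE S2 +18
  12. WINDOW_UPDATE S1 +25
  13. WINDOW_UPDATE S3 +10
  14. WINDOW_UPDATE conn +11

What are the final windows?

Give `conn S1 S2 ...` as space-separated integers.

Answer: -8 52 31 27

Derivation:
Op 1: conn=45 S1=24 S2=24 S3=24 blocked=[]
Op 2: conn=39 S1=18 S2=24 S3=24 blocked=[]
Op 3: conn=39 S1=25 S2=24 S3=24 blocked=[]
Op 4: conn=23 S1=25 S2=24 S3=8 blocked=[]
Op 5: conn=23 S1=25 S2=24 S3=17 blocked=[]
Op 6: conn=23 S1=25 S2=39 S3=17 blocked=[]
Op 7: conn=16 S1=25 S2=32 S3=17 blocked=[]
Op 8: conn=-3 S1=25 S2=13 S3=17 blocked=[1, 2, 3]
Op 9: conn=-3 S1=43 S2=13 S3=17 blocked=[1, 2, 3]
Op 10: conn=-19 S1=27 S2=13 S3=17 blocked=[1, 2, 3]
Op 11: conn=-19 S1=27 S2=31 S3=17 blocked=[1, 2, 3]
Op 12: conn=-19 S1=52 S2=31 S3=17 blocked=[1, 2, 3]
Op 13: conn=-19 S1=52 S2=31 S3=27 blocked=[1, 2, 3]
Op 14: conn=-8 S1=52 S2=31 S3=27 blocked=[1, 2, 3]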